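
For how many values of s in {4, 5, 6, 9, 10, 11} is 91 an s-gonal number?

s = 4: P(4, 9) = 81 and P(4, 10) = 100; 91 is not s-gonal.
s = 5: P(5, 7) = 70 and P(5, 8) = 92; 91 is not s-gonal.
s = 6: P(6, 7) = 91. ✓
s = 9: P(9, 5) = 75 and P(9, 6) = 111; 91 is not s-gonal.
s = 10: P(10, 5) = 85 and P(10, 6) = 126; 91 is not s-gonal.
s = 11: P(11, 4) = 58 and P(11, 5) = 95; 91 is not s-gonal.
Hits: s ∈ {6} → 1.

1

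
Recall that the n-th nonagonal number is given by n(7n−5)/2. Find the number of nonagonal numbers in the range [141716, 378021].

128

The n-th nonagonal number is n(7n−5)/2.
Smallest index with value ≥ 141716: n = 202 (giving 142309).
Largest index with value ≤ 378021: n = 329 (giving 378021).
Indices 202 through 329: 128 terms.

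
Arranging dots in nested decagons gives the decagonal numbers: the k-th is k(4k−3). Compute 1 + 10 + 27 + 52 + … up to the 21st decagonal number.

Σ i(4i−3) = 4Σi² − 3Σi over i = 1..21.
Σi = 231 and Σi² = 3311.
4·3311 − 3·231 = 12551.

12551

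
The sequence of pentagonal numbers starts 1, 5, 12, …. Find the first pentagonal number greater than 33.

Solve n(3n−1)/2 > 33 for integer n.
The largest n with value ≤ 33 is 4 (since 22 ≤ 33 < 35), so the first above is n = 5, value 35.

35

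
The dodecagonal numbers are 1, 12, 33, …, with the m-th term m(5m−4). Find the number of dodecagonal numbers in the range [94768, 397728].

The n-th dodecagonal number is n(5n−4).
Smallest index with value ≥ 94768: n = 139 (giving 96049).
Largest index with value ≤ 397728: n = 282 (giving 396492).
Indices 139 through 282: 144 terms.

144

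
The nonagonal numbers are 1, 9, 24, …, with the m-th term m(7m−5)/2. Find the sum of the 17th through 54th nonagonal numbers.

Σ i(7i−5)/2 = (7Σi² − 5Σi) / 2 over i = 17..54.
Σi = 1485 − 136 = 1349 and Σi² = 53955 − 1496 = 52459.
(7·52459 − 5·1349) / 2 = 360468/2 = 180234.

180234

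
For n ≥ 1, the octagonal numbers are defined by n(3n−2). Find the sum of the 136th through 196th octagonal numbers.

5079226

Σ i(3i−2) = 3Σi² − 2Σi over i = 136..196.
Σi = 19306 − 9180 = 10126 and Σi² = 2529086 − 829260 = 1699826.
3·1699826 − 2·10126 = 5079226.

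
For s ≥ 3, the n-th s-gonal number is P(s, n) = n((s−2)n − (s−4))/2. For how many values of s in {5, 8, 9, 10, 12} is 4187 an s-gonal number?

1

s = 5: P(5, 53) = 4187. ✓
s = 8: P(8, 37) = 4033 and P(8, 38) = 4256; 4187 is not s-gonal.
s = 9: P(9, 34) = 3961 and P(9, 35) = 4200; 4187 is not s-gonal.
s = 10: P(10, 32) = 4000 and P(10, 33) = 4257; 4187 is not s-gonal.
s = 12: P(12, 29) = 4089 and P(12, 30) = 4380; 4187 is not s-gonal.
Hits: s ∈ {5} → 1.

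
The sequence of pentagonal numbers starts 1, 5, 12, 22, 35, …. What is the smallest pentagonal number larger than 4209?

4347

Solve n(3n−1)/2 > 4209 for integer n.
The largest n with value ≤ 4209 is 53 (since 4187 ≤ 4209 < 4347), so the first above is n = 54, value 4347.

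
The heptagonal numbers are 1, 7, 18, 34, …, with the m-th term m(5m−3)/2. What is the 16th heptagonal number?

616

The 16th heptagonal number is n(5n−3)/2 with n = 16.
16·(5·16 − 3)/2 = 16·77/2 = 616.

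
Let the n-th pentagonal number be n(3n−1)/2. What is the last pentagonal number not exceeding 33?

Solve n(3n−1)/2 ≤ 33 for integer n.
n = 4 gives 22 ≤ 33, while n = 5 gives 35 > 33; so the answer is 22.

22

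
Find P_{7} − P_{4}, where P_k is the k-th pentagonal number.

48

7·(3·7 − 1)/2 = 70 and 4·(3·4 − 1)/2 = 22.
Difference: 70 − 22 = 48.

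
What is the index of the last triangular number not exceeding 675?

36

Solve n(n+1)/2 ≤ 675 for integer n.
n = 36 gives 666 ≤ 675, while n = 37 gives 703 > 675; so the answer is index 36.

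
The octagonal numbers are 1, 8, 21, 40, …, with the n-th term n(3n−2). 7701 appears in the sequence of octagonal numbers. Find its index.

Set n(3n−2) = 7701, giving 3n² − 2n − 7701 = 0.
The discriminant is 4 + 12·7701 = 92416, and √92416 = 304.
So n = (2 + 304) / 6 = 306/6 = 51.

51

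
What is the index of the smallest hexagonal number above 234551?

343

Solve n(2n−1) > 234551 for integer n.
The largest n with value ≤ 234551 is 342 (since 233586 ≤ 234551 < 234955), so the first above is n = 343, value 234955.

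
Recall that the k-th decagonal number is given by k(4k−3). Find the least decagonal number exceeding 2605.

Solve n(4n−3) > 2605 for integer n.
The largest n with value ≤ 2605 is 25 (since 2425 ≤ 2605 < 2626), so the first above is n = 26, value 2626.

2626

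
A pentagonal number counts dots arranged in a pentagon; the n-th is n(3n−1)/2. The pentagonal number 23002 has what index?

124

Set n(3n−1)/2 = 23002, giving 3n² − n − 46004 = 0.
So n = (1 + 743) / 6 = 744/6 = 124.
Check: 124·(3·124 − 1)/2 = 23002. ✓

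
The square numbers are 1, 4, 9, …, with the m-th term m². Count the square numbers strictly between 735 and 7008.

56

The n-th square number is n².
Smallest index with value > 735: n = 28 (giving 784).
Largest index with value < 7008: n = 83 (giving 6889).
Indices 28 through 83: 56 terms.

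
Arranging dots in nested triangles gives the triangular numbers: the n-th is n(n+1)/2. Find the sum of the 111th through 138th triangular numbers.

219660

Σ i(i+1)/2 = (Σi² + Σi) / 2 over i = 111..138.
Σi = 9591 − 6105 = 3486 and Σi² = 885569 − 449735 = 435834.
(1·435834 + 1·3486) / 2 = 439320/2 = 219660.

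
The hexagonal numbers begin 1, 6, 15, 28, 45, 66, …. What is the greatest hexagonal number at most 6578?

Solve n(2n−1) ≤ 6578 for integer n.
n = 57 gives 6441 ≤ 6578, while n = 58 gives 6670 > 6578; so the answer is 6441.

6441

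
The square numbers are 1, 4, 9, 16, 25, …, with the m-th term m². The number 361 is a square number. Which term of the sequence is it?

We need n² = 361, so n = √361 = 19.

19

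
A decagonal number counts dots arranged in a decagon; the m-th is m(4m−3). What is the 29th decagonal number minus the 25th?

29·(4·29 − 3) = 3277 and 25·(4·25 − 3) = 2425.
Difference: 3277 − 2425 = 852.

852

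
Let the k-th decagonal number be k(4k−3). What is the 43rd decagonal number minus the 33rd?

3010

43·(4·43 − 3) = 7267 and 33·(4·33 − 3) = 4257.
Difference: 7267 − 4257 = 3010.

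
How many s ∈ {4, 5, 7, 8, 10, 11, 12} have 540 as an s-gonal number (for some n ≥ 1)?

2

s = 4: P(4, 23) = 529 and P(4, 24) = 576; 540 is not s-gonal.
s = 5: P(5, 19) = 532 and P(5, 20) = 590; 540 is not s-gonal.
s = 7: P(7, 15) = 540. ✓
s = 8: P(8, 13) = 481 and P(8, 14) = 560; 540 is not s-gonal.
s = 10: P(10, 12) = 540. ✓
s = 11: P(11, 11) = 506 and P(11, 12) = 606; 540 is not s-gonal.
s = 12: P(12, 10) = 460 and P(12, 11) = 561; 540 is not s-gonal.
Hits: s ∈ {7, 10} → 2.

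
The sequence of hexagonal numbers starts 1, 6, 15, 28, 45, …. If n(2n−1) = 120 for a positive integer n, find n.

8

Set n(2n−1) = 120, giving 2n² − n − 120 = 0.
The discriminant is 1 + 8·120 = 961, and √961 = 31.
So n = (1 + 31) / 4 = 32/4 = 8.
Check: 8·(2·8 − 1) = 120. ✓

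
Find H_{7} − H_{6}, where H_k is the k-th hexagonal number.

Consecutive hexagonal numbers differ by 4n − 3: here 4·7 − 3 = 25.

25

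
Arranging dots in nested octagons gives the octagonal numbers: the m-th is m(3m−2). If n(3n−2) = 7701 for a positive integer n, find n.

51

Set n(3n−2) = 7701, giving 3n² − 2n − 7701 = 0.
So n = (2 + 304) / 6 = 306/6 = 51.
Check: 51·(3·51 − 2) = 7701. ✓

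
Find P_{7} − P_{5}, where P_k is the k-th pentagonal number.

35

7·(3·7 − 1)/2 = 70 and 5·(3·5 − 1)/2 = 35.
Difference: 70 − 35 = 35.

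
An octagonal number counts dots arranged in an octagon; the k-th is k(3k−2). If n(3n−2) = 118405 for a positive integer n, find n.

199

Set n(3n−2) = 118405, giving 3n² − 2n − 118405 = 0.
The discriminant is 4 + 12·118405 = 1420864, and √1420864 = 1192.
So n = (2 + 1192) / 6 = 1194/6 = 199.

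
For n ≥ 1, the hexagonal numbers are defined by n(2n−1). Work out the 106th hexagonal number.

The 106th hexagonal number is n(2n−1) with n = 106.
106·(2·106 − 1) = 106·211 = 22366.

22366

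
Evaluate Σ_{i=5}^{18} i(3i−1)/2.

3038

Σ i(3i−1)/2 = (3Σi² − Σi) / 2 over i = 5..18.
Σi = 171 − 10 = 161 and Σi² = 2109 − 30 = 2079.
(3·2079 − 1·161) / 2 = 6076/2 = 3038.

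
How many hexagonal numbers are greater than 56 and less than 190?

The n-th hexagonal number is n(2n−1).
Smallest index with value > 56: n = 6 (giving 66).
Largest index with value < 190: n = 9 (giving 153).
Indices 6 through 9: 4 terms.

4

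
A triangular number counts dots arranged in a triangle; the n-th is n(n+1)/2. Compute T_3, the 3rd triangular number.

The 3rd triangular number is n(n+1)/2 with n = 3.
3·4/2 = 12/2 = 6.

6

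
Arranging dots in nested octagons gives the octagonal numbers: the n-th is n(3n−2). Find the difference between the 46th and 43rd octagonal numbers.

795

46·(3·46 − 2) = 6256 and 43·(3·43 − 2) = 5461.
Difference: 6256 − 5461 = 795.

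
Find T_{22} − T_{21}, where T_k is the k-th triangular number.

22

Consecutive triangular numbers differ by n: T_{22} − T_{21} = 22.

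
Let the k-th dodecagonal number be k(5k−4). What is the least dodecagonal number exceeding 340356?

Solve n(5n−4) > 340356 for integer n.
The largest n with value ≤ 340356 is 261 (since 339561 ≤ 340356 < 342172), so the first above is n = 262, value 342172.

342172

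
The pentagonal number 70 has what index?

7

Set n(3n−1)/2 = 70, giving 3n² − n − 140 = 0.
The discriminant is 1 + 24·70 = 1681, and √1681 = 41.
So n = (1 + 41) / 6 = 42/6 = 7.
Check: 7·(3·7 − 1)/2 = 70. ✓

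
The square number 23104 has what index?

We need n² = 23104, so n = √23104 = 152.

152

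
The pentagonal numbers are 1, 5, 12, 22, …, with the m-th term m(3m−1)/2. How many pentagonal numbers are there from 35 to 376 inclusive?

The n-th pentagonal number is n(3n−1)/2.
Smallest index with value ≥ 35: n = 5 (giving 35).
Largest index with value ≤ 376: n = 16 (giving 376).
Indices 5 through 16: 12 terms.

12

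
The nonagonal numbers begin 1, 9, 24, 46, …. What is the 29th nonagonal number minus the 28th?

197

Consecutive nonagonal numbers differ by 7n − 6: here 7·29 − 6 = 197.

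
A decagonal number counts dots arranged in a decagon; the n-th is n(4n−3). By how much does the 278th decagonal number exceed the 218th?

278·(4·278 − 3) = 308302 and 218·(4·218 − 3) = 189442.
Difference: 308302 − 189442 = 118860.

118860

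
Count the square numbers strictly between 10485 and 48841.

118

The n-th square number is n².
Smallest index with value > 10485: n = 103 (giving 10609).
Largest index with value < 48841: n = 220 (giving 48400).
Indices 103 through 220: 118 terms.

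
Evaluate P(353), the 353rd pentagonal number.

353·(3·353 − 1)/2 = 353·1058/2 = 353·529 = 186737.

186737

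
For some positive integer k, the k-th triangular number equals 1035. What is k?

Set n(n+1)/2 = 1035, giving n² + n − 2070 = 0.
The discriminant is 1 + 8·1035 = 8281, and √8281 = 91.
So n = (-1 + 91) / 2 = 90/2 = 45.

45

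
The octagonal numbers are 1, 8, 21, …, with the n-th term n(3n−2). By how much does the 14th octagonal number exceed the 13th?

79

Consecutive octagonal numbers differ by 6n − 5: here 6·14 − 5 = 79.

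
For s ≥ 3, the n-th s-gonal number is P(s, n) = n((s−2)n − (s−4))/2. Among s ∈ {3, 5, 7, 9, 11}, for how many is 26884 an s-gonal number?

2

s = 3: P(3, 231) = 26796 and P(3, 232) = 27028; 26884 is not s-gonal.
s = 5: P(5, 134) = 26867 and P(5, 135) = 27270; 26884 is not s-gonal.
s = 7: P(7, 104) = 26884. ✓
s = 9: P(9, 88) = 26884. ✓
s = 11: P(11, 77) = 26411 and P(11, 78) = 27105; 26884 is not s-gonal.
Hits: s ∈ {7, 9} → 2.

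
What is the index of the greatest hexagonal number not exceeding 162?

Solve n(2n−1) ≤ 162 for integer n.
n = 9 gives 153 ≤ 162, while n = 10 gives 190 > 162; so the answer is index 9.

9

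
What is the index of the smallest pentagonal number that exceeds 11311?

Solve n(3n−1)/2 > 11311 for integer n.
The largest n with value ≤ 11311 is 87 (since 11310 ≤ 11311 < 11572), so the first above is n = 88, value 11572.

88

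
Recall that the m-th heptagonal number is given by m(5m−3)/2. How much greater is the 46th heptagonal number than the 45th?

Consecutive heptagonal numbers differ by 5n − 4: here 5·46 − 4 = 226.

226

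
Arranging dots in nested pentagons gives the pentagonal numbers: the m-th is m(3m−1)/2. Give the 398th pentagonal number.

The 398th pentagonal number is n(3n−1)/2 with n = 398.
398·(3·398 − 1)/2 = 398·1193/2 = 237407.

237407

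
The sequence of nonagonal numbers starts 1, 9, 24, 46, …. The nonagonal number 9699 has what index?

53

Set n(7n−5)/2 = 9699, giving 7n² − 5n − 19398 = 0.
The discriminant is 25 + 56·9699 = 543169, and √543169 = 737.
So n = (5 + 737) / 14 = 742/14 = 53.
Check: 53·(7·53 − 5)/2 = 9699. ✓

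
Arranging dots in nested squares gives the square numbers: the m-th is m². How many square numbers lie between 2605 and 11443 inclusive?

The n-th square number is n².
Smallest index with value ≥ 2605: n = 52 (giving 2704).
Largest index with value ≤ 11443: n = 106 (giving 11236).
Indices 52 through 106: 55 terms.

55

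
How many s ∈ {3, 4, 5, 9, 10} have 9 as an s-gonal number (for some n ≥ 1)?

2

s = 3: P(3, 3) = 6 and P(3, 4) = 10; 9 is not s-gonal.
s = 4: P(4, 3) = 9. ✓
s = 5: P(5, 2) = 5 and P(5, 3) = 12; 9 is not s-gonal.
s = 9: P(9, 2) = 9. ✓
s = 10: P(10, 1) = 1 and P(10, 2) = 10; 9 is not s-gonal.
Hits: s ∈ {4, 9} → 2.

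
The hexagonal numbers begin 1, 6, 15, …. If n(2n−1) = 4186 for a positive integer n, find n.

46

Set n(2n−1) = 4186, giving 2n² − n − 4186 = 0.
So n = (1 + 183) / 4 = 184/4 = 46.
Check: 46·(2·46 − 1) = 4186. ✓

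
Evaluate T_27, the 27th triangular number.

378

The 27th triangular number is n(n+1)/2 with n = 27.
27·28/2 = 756/2 = 378.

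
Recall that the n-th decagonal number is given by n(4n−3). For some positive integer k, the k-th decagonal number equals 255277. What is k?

Set n(4n−3) = 255277, giving 4n² − 3n − 255277 = 0.
The discriminant is 9 + 16·255277 = 4084441, and √4084441 = 2021.
So n = (3 + 2021) / 8 = 2024/8 = 253.

253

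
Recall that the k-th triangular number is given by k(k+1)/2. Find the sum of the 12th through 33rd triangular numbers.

6259

Σ i(i+1)/2 = (Σi² + Σi) / 2 over i = 12..33.
Σi = 561 − 66 = 495 and Σi² = 12529 − 506 = 12023.
(1·12023 + 1·495) / 2 = 12518/2 = 6259.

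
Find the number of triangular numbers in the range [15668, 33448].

82

The n-th triangular number is n(n+1)/2.
Smallest index with value ≥ 15668: n = 177 (giving 15753).
Largest index with value ≤ 33448: n = 258 (giving 33411).
Indices 177 through 258: 82 terms.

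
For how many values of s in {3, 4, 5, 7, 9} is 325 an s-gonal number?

2

s = 3: P(3, 25) = 325. ✓
s = 4: P(4, 18) = 324 and P(4, 19) = 361; 325 is not s-gonal.
s = 5: P(5, 14) = 287 and P(5, 15) = 330; 325 is not s-gonal.
s = 7: P(7, 11) = 286 and P(7, 12) = 342; 325 is not s-gonal.
s = 9: P(9, 10) = 325. ✓
Hits: s ∈ {3, 9} → 2.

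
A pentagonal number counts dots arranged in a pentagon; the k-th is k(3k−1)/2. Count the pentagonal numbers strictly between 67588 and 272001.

213

The n-th pentagonal number is n(3n−1)/2.
Smallest index with value > 67588: n = 213 (giving 67947).
Largest index with value < 272001: n = 425 (giving 270725).
Indices 213 through 425: 213 terms.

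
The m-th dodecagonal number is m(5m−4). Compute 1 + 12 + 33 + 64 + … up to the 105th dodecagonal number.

Σ i(5i−4) = 5Σi² − 4Σi over i = 1..105.
Σi = 5565 and Σi² = 391405.
5·391405 − 4·5565 = 1934765.

1934765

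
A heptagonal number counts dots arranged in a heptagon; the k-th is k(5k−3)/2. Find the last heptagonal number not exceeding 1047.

970

Solve n(5n−3)/2 ≤ 1047 for integer n.
n = 20 gives 970 ≤ 1047, while n = 21 gives 1071 > 1047; so the answer is 970.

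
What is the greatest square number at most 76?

64

Solve n² ≤ 76 for integer n.
n = 8 gives 64 ≤ 76, while n = 9 gives 81 > 76; so the answer is 64.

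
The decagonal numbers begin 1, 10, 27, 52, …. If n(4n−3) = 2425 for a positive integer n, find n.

Set n(4n−3) = 2425, giving 4n² − 3n − 2425 = 0.
The discriminant is 9 + 16·2425 = 38809, and √38809 = 197.
So n = (3 + 197) / 8 = 200/8 = 25.

25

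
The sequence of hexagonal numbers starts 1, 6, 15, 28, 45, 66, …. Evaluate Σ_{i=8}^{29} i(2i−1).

16423

Σ i(2i−1) = 2Σi² − Σi over i = 8..29.
Σi = 435 − 28 = 407 and Σi² = 8555 − 140 = 8415.
2·8415 − 1·407 = 16423.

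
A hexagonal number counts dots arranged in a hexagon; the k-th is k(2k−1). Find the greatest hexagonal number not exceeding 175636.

Solve n(2n−1) ≤ 175636 for integer n.
n = 296 gives 174936 ≤ 175636, while n = 297 gives 176121 > 175636; so the answer is 174936.

174936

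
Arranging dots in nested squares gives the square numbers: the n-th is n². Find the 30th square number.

900

30² = 900.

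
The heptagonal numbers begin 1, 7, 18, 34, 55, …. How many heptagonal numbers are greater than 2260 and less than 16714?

52

The n-th heptagonal number is n(5n−3)/2.
Smallest index with value > 2260: n = 31 (giving 2356).
Largest index with value < 16714: n = 82 (giving 16687).
Indices 31 through 82: 52 terms.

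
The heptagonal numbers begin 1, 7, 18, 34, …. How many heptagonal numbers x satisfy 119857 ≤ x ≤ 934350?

392

The n-th heptagonal number is n(5n−3)/2.
Smallest index with value ≥ 119857: n = 220 (giving 120670).
Largest index with value ≤ 934350: n = 611 (giving 932386).
Indices 220 through 611: 392 terms.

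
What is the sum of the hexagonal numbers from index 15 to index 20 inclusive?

3605

Σ i(2i−1) = 2Σi² − Σi over i = 15..20.
Σi = 210 − 105 = 105 and Σi² = 2870 − 1015 = 1855.
2·1855 − 1·105 = 3605.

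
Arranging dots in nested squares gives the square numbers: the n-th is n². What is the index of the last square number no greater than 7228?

Solve n² ≤ 7228 for integer n.
n = 85 gives 7225 ≤ 7228, while n = 86 gives 7396 > 7228; so the answer is index 85.

85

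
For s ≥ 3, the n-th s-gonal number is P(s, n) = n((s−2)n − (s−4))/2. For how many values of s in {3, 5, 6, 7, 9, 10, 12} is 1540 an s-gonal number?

3

s = 3: P(3, 55) = 1540. ✓
s = 5: P(5, 32) = 1520 and P(5, 33) = 1617; 1540 is not s-gonal.
s = 6: P(6, 28) = 1540. ✓
s = 7: P(7, 25) = 1525 and P(7, 26) = 1651; 1540 is not s-gonal.
s = 9: P(9, 21) = 1491 and P(9, 22) = 1639; 1540 is not s-gonal.
s = 10: P(10, 20) = 1540. ✓
s = 12: P(12, 17) = 1377 and P(12, 18) = 1548; 1540 is not s-gonal.
Hits: s ∈ {3, 6, 10} → 3.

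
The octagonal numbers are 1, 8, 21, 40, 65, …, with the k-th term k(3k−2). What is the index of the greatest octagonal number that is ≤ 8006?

51

Solve n(3n−2) ≤ 8006 for integer n.
n = 51 gives 7701 ≤ 8006, while n = 52 gives 8008 > 8006; so the answer is index 51.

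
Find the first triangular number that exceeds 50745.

51040

Solve n(n+1)/2 > 50745 for integer n.
The largest n with value ≤ 50745 is 318 (since 50721 ≤ 50745 < 51040), so the first above is n = 319, value 51040.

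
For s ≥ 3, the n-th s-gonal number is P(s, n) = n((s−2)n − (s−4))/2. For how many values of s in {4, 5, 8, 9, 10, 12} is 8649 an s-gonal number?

1

s = 4: P(4, 93) = 8649. ✓
s = 5: P(5, 76) = 8626 and P(5, 77) = 8855; 8649 is not s-gonal.
s = 8: P(8, 54) = 8640 and P(8, 55) = 8965; 8649 is not s-gonal.
s = 9: P(9, 50) = 8625 and P(9, 51) = 8976; 8649 is not s-gonal.
s = 10: P(10, 46) = 8326 and P(10, 47) = 8695; 8649 is not s-gonal.
s = 12: P(12, 41) = 8241 and P(12, 42) = 8652; 8649 is not s-gonal.
Hits: s ∈ {4} → 1.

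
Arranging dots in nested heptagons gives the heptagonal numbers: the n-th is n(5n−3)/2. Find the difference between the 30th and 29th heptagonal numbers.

Consecutive heptagonal numbers differ by 5n − 4: here 5·30 − 4 = 146.

146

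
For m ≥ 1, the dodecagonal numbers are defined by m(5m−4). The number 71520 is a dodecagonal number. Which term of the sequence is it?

Set n(5n−4) = 71520, giving 5n² − 4n − 71520 = 0.
The discriminant is 16 + 20·71520 = 1430416, and √1430416 = 1196.
So n = (4 + 1196) / 10 = 1200/10 = 120.
Check: 120·(5·120 − 4) = 71520. ✓

120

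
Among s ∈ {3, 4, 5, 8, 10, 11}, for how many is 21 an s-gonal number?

s = 3: P(3, 6) = 21. ✓
s = 4: P(4, 4) = 16 and P(4, 5) = 25; 21 is not s-gonal.
s = 5: P(5, 3) = 12 and P(5, 4) = 22; 21 is not s-gonal.
s = 8: P(8, 3) = 21. ✓
s = 10: P(10, 2) = 10 and P(10, 3) = 27; 21 is not s-gonal.
s = 11: P(11, 2) = 11 and P(11, 3) = 30; 21 is not s-gonal.
Hits: s ∈ {3, 8} → 2.

2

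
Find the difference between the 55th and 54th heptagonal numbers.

Consecutive heptagonal numbers differ by 5n − 4: here 5·55 − 4 = 271.

271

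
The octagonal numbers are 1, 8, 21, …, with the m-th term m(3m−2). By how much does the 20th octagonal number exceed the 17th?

20·(3·20 − 2) = 1160 and 17·(3·17 − 2) = 833.
Difference: 1160 − 833 = 327.

327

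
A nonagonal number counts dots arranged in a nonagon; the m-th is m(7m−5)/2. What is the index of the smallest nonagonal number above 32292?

97

Solve n(7n−5)/2 > 32292 for integer n.
The largest n with value ≤ 32292 is 96 (since 32016 ≤ 32292 < 32689), so the first above is n = 97, value 32689.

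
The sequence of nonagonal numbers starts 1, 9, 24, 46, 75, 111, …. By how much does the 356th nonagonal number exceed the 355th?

2486

Consecutive nonagonal numbers differ by 7n − 6: here 7·356 − 6 = 2486.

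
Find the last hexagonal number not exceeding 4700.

4560

Solve n(2n−1) ≤ 4700 for integer n.
n = 48 gives 4560 ≤ 4700, while n = 49 gives 4753 > 4700; so the answer is 4560.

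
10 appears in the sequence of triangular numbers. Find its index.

Set n(n+1)/2 = 10, giving n² + n − 20 = 0.
The discriminant is 1 + 8·10 = 81, and √81 = 9.
So n = (-1 + 9) / 2 = 8/2 = 4.

4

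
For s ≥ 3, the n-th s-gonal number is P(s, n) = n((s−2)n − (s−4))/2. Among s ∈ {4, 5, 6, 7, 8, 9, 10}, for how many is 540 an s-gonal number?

s = 4: P(4, 23) = 529 and P(4, 24) = 576; 540 is not s-gonal.
s = 5: P(5, 19) = 532 and P(5, 20) = 590; 540 is not s-gonal.
s = 6: P(6, 16) = 496 and P(6, 17) = 561; 540 is not s-gonal.
s = 7: P(7, 15) = 540. ✓
s = 8: P(8, 13) = 481 and P(8, 14) = 560; 540 is not s-gonal.
s = 9: P(9, 12) = 474 and P(9, 13) = 559; 540 is not s-gonal.
s = 10: P(10, 12) = 540. ✓
Hits: s ∈ {7, 10} → 2.

2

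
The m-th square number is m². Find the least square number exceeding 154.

169

Solve n² > 154 for integer n.
The largest n with value ≤ 154 is 12 (since 144 ≤ 154 < 169), so the first above is n = 13, value 169.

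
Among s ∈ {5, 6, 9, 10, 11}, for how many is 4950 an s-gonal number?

s = 5: P(5, 57) = 4845 and P(5, 58) = 5017; 4950 is not s-gonal.
s = 6: P(6, 50) = 4950. ✓
s = 9: P(9, 37) = 4699 and P(9, 38) = 4959; 4950 is not s-gonal.
s = 10: P(10, 35) = 4795 and P(10, 36) = 5076; 4950 is not s-gonal.
s = 11: P(11, 33) = 4785 and P(11, 34) = 5083; 4950 is not s-gonal.
Hits: s ∈ {6} → 1.

1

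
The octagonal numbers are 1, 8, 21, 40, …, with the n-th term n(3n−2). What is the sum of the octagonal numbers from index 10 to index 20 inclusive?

Σ i(3i−2) = 3Σi² − 2Σi over i = 10..20.
Σi = 210 − 45 = 165 and Σi² = 2870 − 285 = 2585.
3·2585 − 2·165 = 7425.

7425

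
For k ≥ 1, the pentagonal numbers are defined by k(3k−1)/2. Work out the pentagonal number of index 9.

117

The 9th pentagonal number is n(3n−1)/2 with n = 9.
9·(3·9 − 1)/2 = 9·26/2 = 9·13 = 117.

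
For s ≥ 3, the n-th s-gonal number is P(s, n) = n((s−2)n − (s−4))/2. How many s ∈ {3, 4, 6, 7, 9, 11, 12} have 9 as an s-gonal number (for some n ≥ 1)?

2

s = 3: P(3, 3) = 6 and P(3, 4) = 10; 9 is not s-gonal.
s = 4: P(4, 3) = 9. ✓
s = 6: P(6, 2) = 6 and P(6, 3) = 15; 9 is not s-gonal.
s = 7: P(7, 2) = 7 and P(7, 3) = 18; 9 is not s-gonal.
s = 9: P(9, 2) = 9. ✓
s = 11: P(11, 1) = 1 and P(11, 2) = 11; 9 is not s-gonal.
s = 12: P(12, 1) = 1 and P(12, 2) = 12; 9 is not s-gonal.
Hits: s ∈ {4, 9} → 2.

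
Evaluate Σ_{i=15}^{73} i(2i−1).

260072

Σ i(2i−1) = 2Σi² − Σi over i = 15..73.
Σi = 2701 − 105 = 2596 and Σi² = 132349 − 1015 = 131334.
2·131334 − 1·2596 = 260072.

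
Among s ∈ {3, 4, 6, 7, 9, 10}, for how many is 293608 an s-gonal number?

1

s = 3: P(3, 765) = 292995 and P(3, 766) = 293761; 293608 is not s-gonal.
s = 4: P(4, 541) = 292681 and P(4, 542) = 293764; 293608 is not s-gonal.
s = 6: P(6, 383) = 292995 and P(6, 384) = 294528; 293608 is not s-gonal.
s = 7: P(7, 343) = 293608. ✓
s = 9: P(9, 289) = 291601 and P(9, 290) = 293625; 293608 is not s-gonal.
s = 10: P(10, 271) = 292951 and P(10, 272) = 295120; 293608 is not s-gonal.
Hits: s ∈ {7} → 1.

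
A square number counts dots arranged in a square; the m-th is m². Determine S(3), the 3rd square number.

The 3rd square number is n² with n = 3.
3² = 9.

9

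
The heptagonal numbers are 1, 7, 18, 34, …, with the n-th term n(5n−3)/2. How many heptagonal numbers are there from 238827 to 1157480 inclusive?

The n-th heptagonal number is n(5n−3)/2.
Smallest index with value ≥ 238827: n = 310 (giving 239785).
Largest index with value ≤ 1157480: n = 680 (giving 1154980).
Indices 310 through 680: 371 terms.

371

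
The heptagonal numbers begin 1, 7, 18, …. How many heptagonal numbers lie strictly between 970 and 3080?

The n-th heptagonal number is n(5n−3)/2.
Smallest index with value > 970: n = 21 (giving 1071).
Largest index with value < 3080: n = 35 (giving 3010).
Indices 21 through 35: 15 terms.

15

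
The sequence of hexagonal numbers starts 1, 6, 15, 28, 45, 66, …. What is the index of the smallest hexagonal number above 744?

20

Solve n(2n−1) > 744 for integer n.
The largest n with value ≤ 744 is 19 (since 703 ≤ 744 < 780), so the first above is n = 20, value 780.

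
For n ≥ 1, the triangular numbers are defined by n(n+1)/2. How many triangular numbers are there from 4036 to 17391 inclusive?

The n-th triangular number is n(n+1)/2.
Smallest index with value ≥ 4036: n = 90 (giving 4095).
Largest index with value ≤ 17391: n = 186 (giving 17391).
Indices 90 through 186: 97 terms.

97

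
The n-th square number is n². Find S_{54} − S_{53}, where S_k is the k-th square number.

n² − (n−1)² = 2n − 1, so 54² − 53² = 2·54 − 1 = 107.

107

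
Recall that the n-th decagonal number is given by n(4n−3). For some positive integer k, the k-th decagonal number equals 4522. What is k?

Set n(4n−3) = 4522, giving 4n² − 3n − 4522 = 0.
The discriminant is 9 + 16·4522 = 72361, and √72361 = 269.
So n = (3 + 269) / 8 = 272/8 = 34.
Check: 34·(4·34 − 3) = 4522. ✓

34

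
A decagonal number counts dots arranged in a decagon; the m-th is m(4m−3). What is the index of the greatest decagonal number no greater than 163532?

202

Solve n(4n−3) ≤ 163532 for integer n.
n = 202 gives 162610 ≤ 163532, while n = 203 gives 164227 > 163532; so the answer is index 202.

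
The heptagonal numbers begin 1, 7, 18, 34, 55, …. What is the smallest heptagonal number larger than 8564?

8614

Solve n(5n−3)/2 > 8564 for integer n.
The largest n with value ≤ 8564 is 58 (since 8323 ≤ 8564 < 8614), so the first above is n = 59, value 8614.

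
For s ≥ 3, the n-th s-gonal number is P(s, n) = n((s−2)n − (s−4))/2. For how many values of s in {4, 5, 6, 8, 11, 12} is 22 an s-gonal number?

1

s = 4: P(4, 4) = 16 and P(4, 5) = 25; 22 is not s-gonal.
s = 5: P(5, 4) = 22. ✓
s = 6: P(6, 3) = 15 and P(6, 4) = 28; 22 is not s-gonal.
s = 8: P(8, 3) = 21 and P(8, 4) = 40; 22 is not s-gonal.
s = 11: P(11, 2) = 11 and P(11, 3) = 30; 22 is not s-gonal.
s = 12: P(12, 2) = 12 and P(12, 3) = 33; 22 is not s-gonal.
Hits: s ∈ {5} → 1.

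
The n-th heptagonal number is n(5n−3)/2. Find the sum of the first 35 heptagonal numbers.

Σ i(5i−3)/2 = (5Σi² − 3Σi) / 2 over i = 1..35.
Σi = 630 and Σi² = 14910.
(5·14910 − 3·630) / 2 = 72660/2 = 36330.

36330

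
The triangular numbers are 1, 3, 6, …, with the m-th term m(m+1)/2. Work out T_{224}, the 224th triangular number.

The 224th triangular number is n(n+1)/2 with n = 224.
224·225/2 = 50400/2 = 25200.

25200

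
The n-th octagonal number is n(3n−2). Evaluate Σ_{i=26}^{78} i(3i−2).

461630

Σ i(3i−2) = 3Σi² − 2Σi over i = 26..78.
Σi = 3081 − 325 = 2756 and Σi² = 161239 − 5525 = 155714.
3·155714 − 2·2756 = 461630.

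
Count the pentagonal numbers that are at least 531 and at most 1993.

18

The n-th pentagonal number is n(3n−1)/2.
Smallest index with value ≥ 531: n = 19 (giving 532).
Largest index with value ≤ 1993: n = 36 (giving 1926).
Indices 19 through 36: 18 terms.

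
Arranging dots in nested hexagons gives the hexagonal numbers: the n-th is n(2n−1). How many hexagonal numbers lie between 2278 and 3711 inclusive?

The n-th hexagonal number is n(2n−1).
Smallest index with value ≥ 2278: n = 34 (giving 2278).
Largest index with value ≤ 3711: n = 43 (giving 3655).
Indices 34 through 43: 10 terms.

10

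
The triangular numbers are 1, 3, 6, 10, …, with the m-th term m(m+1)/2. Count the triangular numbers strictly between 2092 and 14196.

The n-th triangular number is n(n+1)/2.
Smallest index with value > 2092: n = 65 (giving 2145).
Largest index with value < 14196: n = 167 (giving 14028).
Indices 65 through 167: 103 terms.

103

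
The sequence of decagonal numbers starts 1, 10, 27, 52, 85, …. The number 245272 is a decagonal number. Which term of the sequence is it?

Set n(4n−3) = 245272, giving 4n² − 3n − 245272 = 0.
The discriminant is 9 + 16·245272 = 3924361, and √3924361 = 1981.
So n = (3 + 1981) / 8 = 1984/8 = 248.

248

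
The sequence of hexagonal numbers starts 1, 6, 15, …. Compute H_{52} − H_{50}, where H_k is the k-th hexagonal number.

52·(2·52 − 1) = 5356 and 50·(2·50 − 1) = 4950.
Difference: 5356 − 4950 = 406.

406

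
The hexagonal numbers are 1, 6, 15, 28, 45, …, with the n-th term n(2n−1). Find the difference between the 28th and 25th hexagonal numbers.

28·(2·28 − 1) = 1540 and 25·(2·25 − 1) = 1225.
Difference: 1540 − 1225 = 315.

315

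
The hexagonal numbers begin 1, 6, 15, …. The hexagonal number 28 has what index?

4

Set n(2n−1) = 28, giving 2n² − n − 28 = 0.
So n = (1 + 15) / 4 = 16/4 = 4.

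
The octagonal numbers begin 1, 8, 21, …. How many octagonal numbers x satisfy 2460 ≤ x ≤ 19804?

The n-th octagonal number is n(3n−2).
Smallest index with value ≥ 2460: n = 29 (giving 2465).
Largest index with value ≤ 19804: n = 81 (giving 19521).
Indices 29 through 81: 53 terms.

53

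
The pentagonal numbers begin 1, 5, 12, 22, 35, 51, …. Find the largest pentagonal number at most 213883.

Solve n(3n−1)/2 ≤ 213883 for integer n.
n = 377 gives 213005 ≤ 213883, while n = 378 gives 214137 > 213883; so the answer is 213005.

213005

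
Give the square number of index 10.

100

10² = 100.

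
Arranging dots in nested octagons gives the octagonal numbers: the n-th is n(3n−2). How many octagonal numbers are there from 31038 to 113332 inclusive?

92

The n-th octagonal number is n(3n−2).
Smallest index with value ≥ 31038: n = 103 (giving 31621).
Largest index with value ≤ 113332: n = 194 (giving 112520).
Indices 103 through 194: 92 terms.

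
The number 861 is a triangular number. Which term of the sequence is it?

41

Set n(n+1)/2 = 861, giving n² + n − 1722 = 0.
The discriminant is 1 + 8·861 = 6889, and √6889 = 83.
So n = (-1 + 83) / 2 = 82/2 = 41.
Check: 41·42/2 = 861. ✓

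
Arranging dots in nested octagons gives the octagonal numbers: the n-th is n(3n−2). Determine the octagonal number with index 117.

40833

The 117th octagonal number is n(3n−2) with n = 117.
117·(3·117 − 2) = 117·349 = 40833.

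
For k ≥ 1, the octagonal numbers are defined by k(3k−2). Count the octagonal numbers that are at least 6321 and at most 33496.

60

The n-th octagonal number is n(3n−2).
Smallest index with value ≥ 6321: n = 47 (giving 6533).
Largest index with value ≤ 33496: n = 106 (giving 33496).
Indices 47 through 106: 60 terms.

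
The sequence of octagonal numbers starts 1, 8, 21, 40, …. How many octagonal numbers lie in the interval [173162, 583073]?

The n-th octagonal number is n(3n−2).
Smallest index with value ≥ 173162: n = 241 (giving 173761).
Largest index with value ≤ 583073: n = 441 (giving 582561).
Indices 241 through 441: 201 terms.

201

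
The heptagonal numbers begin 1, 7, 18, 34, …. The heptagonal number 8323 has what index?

Set n(5n−3)/2 = 8323, giving 5n² − 3n − 16646 = 0.
So n = (3 + 577) / 10 = 580/10 = 58.
Check: 58·(5·58 − 3)/2 = 8323. ✓

58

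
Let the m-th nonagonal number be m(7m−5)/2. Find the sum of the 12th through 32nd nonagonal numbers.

Σ i(7i−5)/2 = (7Σi² − 5Σi) / 2 over i = 12..32.
Σi = 528 − 66 = 462 and Σi² = 11440 − 506 = 10934.
(7·10934 − 5·462) / 2 = 74228/2 = 37114.

37114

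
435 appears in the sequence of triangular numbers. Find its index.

29

Set n(n+1)/2 = 435, giving n² + n − 870 = 0.
So n = (-1 + 59) / 2 = 58/2 = 29.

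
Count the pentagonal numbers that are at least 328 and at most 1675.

The n-th pentagonal number is n(3n−1)/2.
Smallest index with value ≥ 328: n = 15 (giving 330).
Largest index with value ≤ 1675: n = 33 (giving 1617).
Indices 15 through 33: 19 terms.

19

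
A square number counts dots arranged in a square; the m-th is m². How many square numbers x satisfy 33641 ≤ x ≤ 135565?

185

The n-th square number is n².
Smallest index with value ≥ 33641: n = 184 (giving 33856).
Largest index with value ≤ 135565: n = 368 (giving 135424).
Indices 184 through 368: 185 terms.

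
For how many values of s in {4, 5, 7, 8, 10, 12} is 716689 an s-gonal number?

1

s = 4: P(4, 846) = 715716 and P(4, 847) = 717409; 716689 is not s-gonal.
s = 5: P(5, 691) = 715876 and P(5, 692) = 717950; 716689 is not s-gonal.
s = 7: P(7, 535) = 714760 and P(7, 536) = 717436; 716689 is not s-gonal.
s = 8: P(8, 489) = 716385 and P(8, 490) = 719320; 716689 is not s-gonal.
s = 10: P(10, 423) = 714447 and P(10, 424) = 717832; 716689 is not s-gonal.
s = 12: P(12, 379) = 716689. ✓
Hits: s ∈ {12} → 1.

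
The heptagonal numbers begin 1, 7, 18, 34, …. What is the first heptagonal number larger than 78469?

78943

Solve n(5n−3)/2 > 78469 for integer n.
The largest n with value ≤ 78469 is 177 (since 78057 ≤ 78469 < 78943), so the first above is n = 178, value 78943.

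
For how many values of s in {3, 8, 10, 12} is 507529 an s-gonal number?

1

s = 3: P(3, 1007) = 507528 and P(3, 1008) = 508536; 507529 is not s-gonal.
s = 8: P(8, 411) = 505941 and P(8, 412) = 508408; 507529 is not s-gonal.
s = 10: P(10, 356) = 505876 and P(10, 357) = 508725; 507529 is not s-gonal.
s = 12: P(12, 319) = 507529. ✓
Hits: s ∈ {12} → 1.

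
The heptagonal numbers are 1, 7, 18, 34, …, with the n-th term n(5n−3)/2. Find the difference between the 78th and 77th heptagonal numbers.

386

Consecutive heptagonal numbers differ by 5n − 4: here 5·78 − 4 = 386.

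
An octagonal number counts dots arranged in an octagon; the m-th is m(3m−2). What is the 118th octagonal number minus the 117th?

703

Consecutive octagonal numbers differ by 6n − 5: here 6·118 − 5 = 703.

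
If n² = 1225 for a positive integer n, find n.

We need n² = 1225, so n = √1225 = 35.

35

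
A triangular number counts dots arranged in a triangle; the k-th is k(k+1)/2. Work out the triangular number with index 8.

The 8th triangular number is n(n+1)/2 with n = 8.
8·9/2 = 72/2 = 36.

36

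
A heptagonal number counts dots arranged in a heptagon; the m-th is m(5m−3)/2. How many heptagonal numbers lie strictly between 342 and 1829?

15

The n-th heptagonal number is n(5n−3)/2.
Smallest index with value > 342: n = 13 (giving 403).
Largest index with value < 1829: n = 27 (giving 1782).
Indices 13 through 27: 15 terms.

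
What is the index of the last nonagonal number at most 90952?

Solve n(7n−5)/2 ≤ 90952 for integer n.
n = 161 gives 90321 ≤ 90952, while n = 162 gives 91449 > 90952; so the answer is index 161.

161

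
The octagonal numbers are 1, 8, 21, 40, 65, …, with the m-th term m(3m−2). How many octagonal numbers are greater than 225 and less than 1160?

10

The n-th octagonal number is n(3n−2).
Smallest index with value > 225: n = 10 (giving 280).
Largest index with value < 1160: n = 19 (giving 1045).
Indices 10 through 19: 10 terms.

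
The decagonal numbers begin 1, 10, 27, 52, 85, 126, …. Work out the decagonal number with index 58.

13282

The 58th decagonal number is n(4n−3) with n = 58.
58·(4·58 − 3) = 58·229 = 13282.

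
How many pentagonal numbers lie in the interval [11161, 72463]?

133

The n-th pentagonal number is n(3n−1)/2.
Smallest index with value ≥ 11161: n = 87 (giving 11310).
Largest index with value ≤ 72463: n = 219 (giving 71832).
Indices 87 through 219: 133 terms.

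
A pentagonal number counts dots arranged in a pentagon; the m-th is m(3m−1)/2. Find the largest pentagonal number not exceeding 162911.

Solve n(3n−1)/2 ≤ 162911 for integer n.
n = 329 gives 162197 ≤ 162911, while n = 330 gives 163185 > 162911; so the answer is 162197.

162197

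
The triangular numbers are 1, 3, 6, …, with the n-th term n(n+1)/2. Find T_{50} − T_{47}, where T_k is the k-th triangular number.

147

50·51/2 = 1275 and 47·48/2 = 1128.
Difference: 1275 − 1128 = 147.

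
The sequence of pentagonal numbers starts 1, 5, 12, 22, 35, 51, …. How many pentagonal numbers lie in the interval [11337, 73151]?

134

The n-th pentagonal number is n(3n−1)/2.
Smallest index with value ≥ 11337: n = 88 (giving 11572).
Largest index with value ≤ 73151: n = 221 (giving 73151).
Indices 88 through 221: 134 terms.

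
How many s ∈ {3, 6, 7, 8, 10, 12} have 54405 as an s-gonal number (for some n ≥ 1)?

2

s = 3: P(3, 329) = 54285 and P(3, 330) = 54615; 54405 is not s-gonal.
s = 6: P(6, 165) = 54285 and P(6, 166) = 54946; 54405 is not s-gonal.
s = 7: P(7, 147) = 53802 and P(7, 148) = 54538; 54405 is not s-gonal.
s = 8: P(8, 135) = 54405. ✓
s = 10: P(10, 117) = 54405. ✓
s = 12: P(12, 104) = 53664 and P(12, 105) = 54705; 54405 is not s-gonal.
Hits: s ∈ {8, 10} → 2.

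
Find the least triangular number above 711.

Solve n(n+1)/2 > 711 for integer n.
The largest n with value ≤ 711 is 37 (since 703 ≤ 711 < 741), so the first above is n = 38, value 741.

741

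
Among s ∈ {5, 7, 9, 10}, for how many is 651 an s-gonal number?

2

s = 5: P(5, 21) = 651. ✓
s = 7: P(7, 16) = 616 and P(7, 17) = 697; 651 is not s-gonal.
s = 9: P(9, 14) = 651. ✓
s = 10: P(10, 13) = 637 and P(10, 14) = 742; 651 is not s-gonal.
Hits: s ∈ {5, 9} → 2.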